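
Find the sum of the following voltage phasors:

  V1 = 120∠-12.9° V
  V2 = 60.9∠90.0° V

Step 1 — Convert each phasor to rectangular form:
  V1 = 120·(cos(-12.9°) + j·sin(-12.9°)) = 117 - j26.79 V
  V2 = 60.9·(cos(90.0°) + j·sin(90.0°)) = 0 + j60.9 V
Step 2 — Sum components: V_total = 117 + j34.11 V.
Step 3 — Convert to polar: |V_total| = 121.8 V, ∠V_total = 16.3°.

V_total = 121.8∠16.3° V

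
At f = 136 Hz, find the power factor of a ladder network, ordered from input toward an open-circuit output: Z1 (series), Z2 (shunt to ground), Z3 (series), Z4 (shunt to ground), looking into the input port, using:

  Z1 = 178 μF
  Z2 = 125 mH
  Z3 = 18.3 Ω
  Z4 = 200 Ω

Step 1 — Angular frequency: ω = 2π·f = 2π·136 = 854.5 rad/s.
Step 2 — Component impedances:
  Z1: Z = 1/(jωC) = -j/(ω·C) = 0 - j6.574 Ω
  Z2: Z = jωL = j·854.5·0.125 = 0 + j106.8 Ω
  Z3: Z = R = 18.3 Ω
  Z4: Z = R = 200 Ω
Step 3 — Ladder network (open output): work backward from the far end, alternating series and parallel combinations. Z_in = 42.17 + j79.61 Ω = 90.09∠62.1° Ω.
Step 4 — Power factor: PF = cos(φ) = Re(Z)/|Z| = 42.17/90.09 = 0.4681.
Step 5 — Type: Im(Z) = 79.61 ⇒ lagging (phase φ = 62.1°).

PF = 0.4681 (lagging, φ = 62.1°)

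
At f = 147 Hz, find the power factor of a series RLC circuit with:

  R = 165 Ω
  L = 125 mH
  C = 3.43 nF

Step 1 — Angular frequency: ω = 2π·f = 2π·147 = 923.6 rad/s.
Step 2 — Component impedances:
  R: Z = R = 165 Ω
  L: Z = jωL = j·923.6·0.125 = 0 + j115.5 Ω
  C: Z = 1/(jωC) = -j/(ω·C) = 0 - j3.157e+05 Ω
Step 3 — Series combination: Z_total = R + L + C = 165 - j3.155e+05 Ω = 3.155e+05∠-90.0° Ω.
Step 4 — Power factor: PF = cos(φ) = Re(Z)/|Z| = 165/3.1554e+05 = 0.0005229.
Step 5 — Type: Im(Z) = -3.155e+05 ⇒ leading (phase φ = -90.0°).

PF = 0.0005229 (leading, φ = -90.0°)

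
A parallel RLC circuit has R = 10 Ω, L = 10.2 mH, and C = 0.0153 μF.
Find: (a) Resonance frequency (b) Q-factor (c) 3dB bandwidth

Step 1 — Resonance: ω₀ = 1/√(LC) = 1/√(0.0102·1.53e-08) = 8.005e+04 rad/s.
Step 2 — f₀ = ω₀/(2π) = 1.274e+04 Hz.
Step 3 — Parallel Q: Q = R/(ω₀L) = 10/(8.005e+04·0.0102) = 0.01225.
Step 4 — Bandwidth: Δω = ω₀/Q = 6.536e+06 rad/s; BW = Δω/(2π) = 1.04e+06 Hz.

(a) f₀ = 1.274e+04 Hz  (b) Q = 0.01225  (c) BW = 1.04e+06 Hz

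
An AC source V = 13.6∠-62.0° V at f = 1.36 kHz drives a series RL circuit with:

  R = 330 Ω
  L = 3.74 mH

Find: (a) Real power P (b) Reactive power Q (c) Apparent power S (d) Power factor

Step 1 — Angular frequency: ω = 2π·f = 2π·1360 = 8545 rad/s.
Step 2 — Component impedances:
  R: Z = R = 330 Ω
  L: Z = jωL = j·8545·0.00374 = 0 + j31.96 Ω
Step 3 — Series combination: Z_total = R + L = 330 + j31.96 Ω = 331.5∠5.5° Ω.
Step 4 — Source phasor: V = 13.6∠-62.0° V = 6.385 - j12.01 V.
Step 5 — Current: I = V / Z = 0.01568 - j0.03791 A = 0.04102∠-67.5° A.
Step 6 — Complex power: S = V·I* = 0.5553 + j0.05378 VA.
Step 7 — Real power: P = Re(S) = 0.5553 W.
Step 8 — Reactive power: Q = Im(S) = 0.05378 VAR.
Step 9 — Apparent power: |S| = 0.5579 VA.
Step 10 — Power factor: PF = P/|S| = 0.9953 (lagging).

(a) P = 0.5553 W  (b) Q = 0.05378 VAR  (c) S = 0.5579 VA  (d) PF = 0.9953 (lagging)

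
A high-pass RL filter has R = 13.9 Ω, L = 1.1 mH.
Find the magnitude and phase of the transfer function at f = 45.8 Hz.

Step 1 — Angular frequency: ω = 2π·45.8 = 287.8 rad/s.
Step 2 — Transfer function: H(jω) = jωL/(R + jωL).
Step 3 — Numerator jωL = j·0.3165; denominator R + jωL = 13.9 + j0.3165.
Step 4 — H = 0.0005183 + j0.02276.
Step 5 — Magnitude: |H| = 0.02277 (-32.9 dB); phase: φ = 88.7°.

|H| = 0.02277 (-32.9 dB), φ = 88.7°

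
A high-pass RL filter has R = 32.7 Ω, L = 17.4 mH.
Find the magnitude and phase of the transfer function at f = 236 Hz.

Step 1 — Angular frequency: ω = 2π·236 = 1483 rad/s.
Step 2 — Transfer function: H(jω) = jωL/(R + jωL).
Step 3 — Numerator jωL = j·25.8; denominator R + jωL = 32.7 + j25.8.
Step 4 — H = 0.3837 + j0.4863.
Step 5 — Magnitude: |H| = 0.6194 (-4.2 dB); phase: φ = 51.7°.

|H| = 0.6194 (-4.2 dB), φ = 51.7°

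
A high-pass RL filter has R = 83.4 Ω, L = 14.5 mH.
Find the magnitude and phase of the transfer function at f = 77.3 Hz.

Step 1 — Angular frequency: ω = 2π·77.3 = 485.7 rad/s.
Step 2 — Transfer function: H(jω) = jωL/(R + jωL).
Step 3 — Numerator jωL = j·7.043; denominator R + jωL = 83.4 + j7.043.
Step 4 — H = 0.00708 + j0.08384.
Step 5 — Magnitude: |H| = 0.08414 (-21.5 dB); phase: φ = 85.2°.

|H| = 0.08414 (-21.5 dB), φ = 85.2°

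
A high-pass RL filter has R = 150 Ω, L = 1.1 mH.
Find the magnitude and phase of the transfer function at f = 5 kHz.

Step 1 — Angular frequency: ω = 2π·5000 = 3.142e+04 rad/s.
Step 2 — Transfer function: H(jω) = jωL/(R + jωL).
Step 3 — Numerator jωL = j·34.56; denominator R + jωL = 150 + j34.56.
Step 4 — H = 0.0504 + j0.2188.
Step 5 — Magnitude: |H| = 0.2245 (-13.0 dB); phase: φ = 77.0°.

|H| = 0.2245 (-13.0 dB), φ = 77.0°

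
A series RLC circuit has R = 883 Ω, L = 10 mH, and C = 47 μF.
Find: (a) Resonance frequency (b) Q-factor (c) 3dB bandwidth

Step 1 — Resonance: ω₀ = 1/√(LC) = 1/√(0.01·4.7e-05) = 1459 rad/s.
Step 2 — f₀ = ω₀/(2π) = 232.2 Hz.
Step 3 — Series Q: Q = ω₀L/R = 1459·0.01/883 = 0.01652.
Step 4 — Bandwidth: Δω = ω₀/Q = 8.83e+04 rad/s; BW = Δω/(2π) = 1.405e+04 Hz.

(a) f₀ = 232.2 Hz  (b) Q = 0.01652  (c) BW = 1.405e+04 Hz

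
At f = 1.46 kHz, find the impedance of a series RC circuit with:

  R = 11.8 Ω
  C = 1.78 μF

Step 1 — Angular frequency: ω = 2π·f = 2π·1460 = 9173 rad/s.
Step 2 — Component impedances:
  R: Z = R = 11.8 Ω
  C: Z = 1/(jωC) = -j/(ω·C) = 0 - j61.24 Ω
Step 3 — Series combination: Z_total = R + C = 11.8 - j61.24 Ω = 62.37∠-79.1° Ω.

Z = 11.8 - j61.24 Ω = 62.37∠-79.1° Ω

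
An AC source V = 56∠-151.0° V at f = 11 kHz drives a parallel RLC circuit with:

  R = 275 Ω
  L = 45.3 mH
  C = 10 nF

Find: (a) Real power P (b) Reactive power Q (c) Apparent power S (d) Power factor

Step 1 — Angular frequency: ω = 2π·f = 2π·1.1e+04 = 6.912e+04 rad/s.
Step 2 — Component impedances:
  R: Z = R = 275 Ω
  L: Z = jωL = j·6.912e+04·0.0453 = 0 + j3131 Ω
  C: Z = 1/(jωC) = -j/(ω·C) = 0 - j1447 Ω
Step 3 — Parallel combination: 1/Z_total = 1/R + 1/L + 1/C; Z_total = 272.2 - j27.82 Ω = 273.6∠-5.8° Ω.
Step 4 — Source phasor: V = 56∠-151.0° V = -48.98 - j27.15 V.
Step 5 — Current: I = V / Z = -0.168 - j0.1169 A = 0.2047∠-145.2° A.
Step 6 — Complex power: S = V·I* = 11.4 - j1.166 VA.
Step 7 — Real power: P = Re(S) = 11.4 W.
Step 8 — Reactive power: Q = Im(S) = -1.166 VAR.
Step 9 — Apparent power: |S| = 11.46 VA.
Step 10 — Power factor: PF = P/|S| = 0.9948 (leading).

(a) P = 11.4 W  (b) Q = -1.166 VAR  (c) S = 11.46 VA  (d) PF = 0.9948 (leading)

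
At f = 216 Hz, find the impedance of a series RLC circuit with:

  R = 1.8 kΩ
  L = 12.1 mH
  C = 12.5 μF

Step 1 — Angular frequency: ω = 2π·f = 2π·216 = 1357 rad/s.
Step 2 — Component impedances:
  R: Z = R = 1800 Ω
  L: Z = jωL = j·1357·0.0121 = 0 + j16.42 Ω
  C: Z = 1/(jωC) = -j/(ω·C) = 0 - j58.95 Ω
Step 3 — Series combination: Z_total = R + L + C = 1800 - j42.52 Ω = 1801∠-1.4° Ω.

Z = 1800 - j42.52 Ω = 1801∠-1.4° Ω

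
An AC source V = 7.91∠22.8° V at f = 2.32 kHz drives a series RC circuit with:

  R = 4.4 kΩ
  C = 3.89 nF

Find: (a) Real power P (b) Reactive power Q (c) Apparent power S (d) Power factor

Step 1 — Angular frequency: ω = 2π·f = 2π·2320 = 1.458e+04 rad/s.
Step 2 — Component impedances:
  R: Z = R = 4400 Ω
  C: Z = 1/(jωC) = -j/(ω·C) = 0 - j1.764e+04 Ω
Step 3 — Series combination: Z_total = R + C = 4400 - j1.764e+04 Ω = 1.818e+04∠-76.0° Ω.
Step 4 — Source phasor: V = 7.91∠22.8° V = 7.292 + j3.065 V.
Step 5 — Current: I = V / Z = -6.651e-05 + j0.0004301 A = 0.0004352∠98.8° A.
Step 6 — Complex power: S = V·I* = 0.0008333 - j0.00334 VA.
Step 7 — Real power: P = Re(S) = 0.0008333 W.
Step 8 — Reactive power: Q = Im(S) = -0.00334 VAR.
Step 9 — Apparent power: |S| = 0.003442 VA.
Step 10 — Power factor: PF = P/|S| = 0.2421 (leading).

(a) P = 0.0008333 W  (b) Q = -0.00334 VAR  (c) S = 0.003442 VA  (d) PF = 0.2421 (leading)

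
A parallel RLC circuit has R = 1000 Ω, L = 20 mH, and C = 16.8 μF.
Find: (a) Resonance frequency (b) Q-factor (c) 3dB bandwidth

Step 1 — Resonance: ω₀ = 1/√(LC) = 1/√(0.02·1.68e-05) = 1725 rad/s.
Step 2 — f₀ = ω₀/(2π) = 274.6 Hz.
Step 3 — Parallel Q: Q = R/(ω₀L) = 1000/(1725·0.02) = 28.98.
Step 4 — Bandwidth: Δω = ω₀/Q = 59.52 rad/s; BW = Δω/(2π) = 9.474 Hz.

(a) f₀ = 274.6 Hz  (b) Q = 28.98  (c) BW = 9.474 Hz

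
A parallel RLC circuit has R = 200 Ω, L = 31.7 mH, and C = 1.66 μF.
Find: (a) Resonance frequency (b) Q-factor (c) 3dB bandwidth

Step 1 — Resonance: ω₀ = 1/√(LC) = 1/√(0.0317·1.66e-06) = 4359 rad/s.
Step 2 — f₀ = ω₀/(2π) = 693.8 Hz.
Step 3 — Parallel Q: Q = R/(ω₀L) = 200/(4359·0.0317) = 1.447.
Step 4 — Bandwidth: Δω = ω₀/Q = 3012 rad/s; BW = Δω/(2π) = 479.4 Hz.

(a) f₀ = 693.8 Hz  (b) Q = 1.447  (c) BW = 479.4 Hz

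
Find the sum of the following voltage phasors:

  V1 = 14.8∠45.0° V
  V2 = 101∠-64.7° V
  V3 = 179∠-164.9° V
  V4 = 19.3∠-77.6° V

Step 1 — Convert each phasor to rectangular form:
  V1 = 14.8·(cos(45.0°) + j·sin(45.0°)) = 10.47 + j10.47 V
  V2 = 101·(cos(-64.7°) + j·sin(-64.7°)) = 43.16 - j91.31 V
  V3 = 179·(cos(-164.9°) + j·sin(-164.9°)) = -172.8 - j46.63 V
  V4 = 19.3·(cos(-77.6°) + j·sin(-77.6°)) = 4.144 - j18.85 V
Step 2 — Sum components: V_total = -115 - j146.3 V.
Step 3 — Convert to polar: |V_total| = 186.1 V, ∠V_total = -128.2°.

V_total = 186.1∠-128.2° V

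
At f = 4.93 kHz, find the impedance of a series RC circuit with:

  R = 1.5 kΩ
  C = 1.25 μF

Step 1 — Angular frequency: ω = 2π·f = 2π·4930 = 3.098e+04 rad/s.
Step 2 — Component impedances:
  R: Z = R = 1500 Ω
  C: Z = 1/(jωC) = -j/(ω·C) = 0 - j25.83 Ω
Step 3 — Series combination: Z_total = R + C = 1500 - j25.83 Ω = 1500∠-1.0° Ω.

Z = 1500 - j25.83 Ω = 1500∠-1.0° Ω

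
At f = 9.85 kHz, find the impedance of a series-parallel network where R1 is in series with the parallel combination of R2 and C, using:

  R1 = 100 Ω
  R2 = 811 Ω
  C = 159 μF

Step 1 — Angular frequency: ω = 2π·f = 2π·9850 = 6.189e+04 rad/s.
Step 2 — Component impedances:
  R1: Z = R = 100 Ω
  R2: Z = R = 811 Ω
  C: Z = 1/(jωC) = -j/(ω·C) = 0 - j0.1016 Ω
Step 3 — Parallel branch: R2 || C = 1/(1/R2 + 1/C) = 1.273e-05 - j0.1016 Ω.
Step 4 — Series with R1: Z_total = R1 + (R2 || C) = 100 - j0.1016 Ω = 100∠-0.1° Ω.

Z = 100 - j0.1016 Ω = 100∠-0.1° Ω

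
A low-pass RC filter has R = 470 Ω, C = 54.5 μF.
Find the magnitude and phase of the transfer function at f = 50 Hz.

Step 1 — Angular frequency: ω = 2π·50 = 314.2 rad/s.
Step 2 — Transfer function: H(jω) = 1/(1 + jωRC).
Step 3 — Denominator: 1 + jωRC = 1 + j·314.2·470·5.45e-05 = 1 + j8.047.
Step 4 — H = 0.01521 - j0.1224.
Step 5 — Magnitude: |H| = 0.1233 (-18.2 dB); phase: φ = -82.9°.

|H| = 0.1233 (-18.2 dB), φ = -82.9°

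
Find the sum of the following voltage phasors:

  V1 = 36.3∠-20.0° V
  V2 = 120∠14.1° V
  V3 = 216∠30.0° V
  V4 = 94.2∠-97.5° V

Step 1 — Convert each phasor to rectangular form:
  V1 = 36.3·(cos(-20.0°) + j·sin(-20.0°)) = 34.11 - j12.42 V
  V2 = 120·(cos(14.1°) + j·sin(14.1°)) = 116.4 + j29.23 V
  V3 = 216·(cos(30.0°) + j·sin(30.0°)) = 187.1 + j108 V
  V4 = 94.2·(cos(-97.5°) + j·sin(-97.5°)) = -12.3 - j93.39 V
Step 2 — Sum components: V_total = 325.3 + j31.42 V.
Step 3 — Convert to polar: |V_total| = 326.8 V, ∠V_total = 5.5°.

V_total = 326.8∠5.5° V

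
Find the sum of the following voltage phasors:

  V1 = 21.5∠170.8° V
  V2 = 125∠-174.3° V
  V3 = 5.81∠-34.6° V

Step 1 — Convert each phasor to rectangular form:
  V1 = 21.5·(cos(170.8°) + j·sin(170.8°)) = -21.22 + j3.437 V
  V2 = 125·(cos(-174.3°) + j·sin(-174.3°)) = -124.4 - j12.41 V
  V3 = 5.81·(cos(-34.6°) + j·sin(-34.6°)) = 4.782 - j3.299 V
Step 2 — Sum components: V_total = -140.8 - j12.28 V.
Step 3 — Convert to polar: |V_total| = 141.4 V, ∠V_total = -175.0°.

V_total = 141.4∠-175.0° V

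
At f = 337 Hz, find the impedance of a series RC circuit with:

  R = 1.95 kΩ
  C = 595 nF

Step 1 — Angular frequency: ω = 2π·f = 2π·337 = 2117 rad/s.
Step 2 — Component impedances:
  R: Z = R = 1950 Ω
  C: Z = 1/(jωC) = -j/(ω·C) = 0 - j793.7 Ω
Step 3 — Series combination: Z_total = R + C = 1950 - j793.7 Ω = 2105∠-22.1° Ω.

Z = 1950 - j793.7 Ω = 2105∠-22.1° Ω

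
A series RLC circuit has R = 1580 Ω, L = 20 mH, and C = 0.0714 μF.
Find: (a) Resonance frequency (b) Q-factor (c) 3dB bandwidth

Step 1 — Resonance condition Im(Z)=0 gives ω₀ = 1/√(LC).
Step 2 — ω₀ = 1/√(0.02·7.14e-08) = 2.646e+04 rad/s.
Step 3 — f₀ = ω₀/(2π) = 4212 Hz.
Step 4 — Series Q: Q = ω₀L/R = 2.646e+04·0.02/1580 = 0.335.
Step 5 — 3dB bandwidth: Δω = ω₀/Q = 7.9e+04 rad/s; BW = Δω/(2π) = 1.257e+04 Hz.

(a) f₀ = 4212 Hz  (b) Q = 0.335  (c) BW = 1.257e+04 Hz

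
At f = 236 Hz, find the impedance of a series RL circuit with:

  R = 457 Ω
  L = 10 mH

Step 1 — Angular frequency: ω = 2π·f = 2π·236 = 1483 rad/s.
Step 2 — Component impedances:
  R: Z = R = 457 Ω
  L: Z = jωL = j·1483·0.01 = 0 + j14.83 Ω
Step 3 — Series combination: Z_total = R + L = 457 + j14.83 Ω = 457.2∠1.9° Ω.

Z = 457 + j14.83 Ω = 457.2∠1.9° Ω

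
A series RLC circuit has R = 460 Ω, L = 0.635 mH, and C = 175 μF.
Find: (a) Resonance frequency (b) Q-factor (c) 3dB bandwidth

Step 1 — Resonance condition Im(Z)=0 gives ω₀ = 1/√(LC).
Step 2 — ω₀ = 1/√(0.000635·0.000175) = 3000 rad/s.
Step 3 — f₀ = ω₀/(2π) = 477.4 Hz.
Step 4 — Series Q: Q = ω₀L/R = 3000·0.000635/460 = 0.004141.
Step 5 — 3dB bandwidth: Δω = ω₀/Q = 7.244e+05 rad/s; BW = Δω/(2π) = 1.153e+05 Hz.

(a) f₀ = 477.4 Hz  (b) Q = 0.004141  (c) BW = 1.153e+05 Hz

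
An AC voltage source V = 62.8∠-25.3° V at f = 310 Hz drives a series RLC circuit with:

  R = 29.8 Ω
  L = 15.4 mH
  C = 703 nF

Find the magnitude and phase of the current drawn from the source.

Step 1 — Angular frequency: ω = 2π·f = 2π·310 = 1948 rad/s.
Step 2 — Component impedances:
  R: Z = R = 29.8 Ω
  L: Z = jωL = j·1948·0.0154 = 0 + j30 Ω
  C: Z = 1/(jωC) = -j/(ω·C) = 0 - j730.3 Ω
Step 3 — Series combination: Z_total = R + L + C = 29.8 - j700.3 Ω = 700.9∠-87.6° Ω.
Step 4 — Source phasor: V = 62.8∠-25.3° V = 56.78 - j26.84 V.
Step 5 — Ohm's law: I = V / Z_total = (56.78 - j26.84) / (29.8 - j700.3) = 0.0417 + j0.0793 A.
Step 6 — Convert to polar: |I| = 0.08959 A, ∠I = 62.3°.

I = 0.08959∠62.3° A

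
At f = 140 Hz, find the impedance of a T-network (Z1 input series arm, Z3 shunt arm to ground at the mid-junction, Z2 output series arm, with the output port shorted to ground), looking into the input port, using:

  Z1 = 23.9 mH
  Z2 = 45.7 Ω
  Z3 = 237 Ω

Step 1 — Angular frequency: ω = 2π·f = 2π·140 = 879.6 rad/s.
Step 2 — Component impedances:
  Z1: Z = jωL = j·879.6·0.0239 = 0 + j21.02 Ω
  Z2: Z = R = 45.7 Ω
  Z3: Z = R = 237 Ω
Step 3 — With the output port shorted to ground, the output series arm Z2 runs from the junction to ground; the shunt arm Z3 also runs from the junction to ground. They appear in parallel: Z3 || Z2 = 38.31 Ω.
Step 4 — Series with input arm Z1: Z_in = Z1 + (Z3 || Z2) = 38.31 + j21.02 Ω = 43.7∠28.8° Ω.

Z = 38.31 + j21.02 Ω = 43.7∠28.8° Ω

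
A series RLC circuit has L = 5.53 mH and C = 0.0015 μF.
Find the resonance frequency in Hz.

Step 1 — Resonance condition Im(Z)=0 gives ω₀ = 1/√(LC).
Step 2 — ω₀ = 1/√(0.00553·1.5e-09) = 3.472e+05 rad/s.
Step 3 — f₀ = ω₀/(2π) = 5.526e+04 Hz.

f₀ = 5.526e+04 Hz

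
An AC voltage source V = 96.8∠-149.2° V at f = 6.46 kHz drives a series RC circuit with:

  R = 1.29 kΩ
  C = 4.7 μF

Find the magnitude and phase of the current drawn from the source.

Step 1 — Angular frequency: ω = 2π·f = 2π·6460 = 4.059e+04 rad/s.
Step 2 — Component impedances:
  R: Z = R = 1290 Ω
  C: Z = 1/(jωC) = -j/(ω·C) = 0 - j5.242 Ω
Step 3 — Series combination: Z_total = R + C = 1290 - j5.242 Ω = 1290∠-0.2° Ω.
Step 4 — Source phasor: V = 96.8∠-149.2° V = -83.15 - j49.57 V.
Step 5 — Ohm's law: I = V / Z_total = (-83.15 - j49.57) / (1290 - j5.242) = -0.0643 - j0.03868 A.
Step 6 — Convert to polar: |I| = 0.07504 A, ∠I = -149.0°.

I = 0.07504∠-149.0° A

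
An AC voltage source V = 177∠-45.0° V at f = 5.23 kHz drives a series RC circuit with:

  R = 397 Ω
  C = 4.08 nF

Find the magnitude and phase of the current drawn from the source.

Step 1 — Angular frequency: ω = 2π·f = 2π·5230 = 3.286e+04 rad/s.
Step 2 — Component impedances:
  R: Z = R = 397 Ω
  C: Z = 1/(jωC) = -j/(ω·C) = 0 - j7459 Ω
Step 3 — Series combination: Z_total = R + C = 397 - j7459 Ω = 7469∠-87.0° Ω.
Step 4 — Source phasor: V = 177∠-45.0° V = 125.2 - j125.2 V.
Step 5 — Ohm's law: I = V / Z_total = (125.2 - j125.2) / (397 - j7459) = 0.01762 + j0.01584 A.
Step 6 — Convert to polar: |I| = 0.0237 A, ∠I = 42.0°.

I = 0.0237∠42.0° A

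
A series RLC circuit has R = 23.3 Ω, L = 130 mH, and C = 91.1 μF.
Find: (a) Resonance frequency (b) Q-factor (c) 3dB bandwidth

Step 1 — Resonance condition Im(Z)=0 gives ω₀ = 1/√(LC).
Step 2 — ω₀ = 1/√(0.13·9.11e-05) = 290.6 rad/s.
Step 3 — f₀ = ω₀/(2π) = 46.25 Hz.
Step 4 — Series Q: Q = ω₀L/R = 290.6·0.13/23.3 = 1.621.
Step 5 — 3dB bandwidth: Δω = ω₀/Q = 179.2 rad/s; BW = Δω/(2π) = 28.53 Hz.

(a) f₀ = 46.25 Hz  (b) Q = 1.621  (c) BW = 28.53 Hz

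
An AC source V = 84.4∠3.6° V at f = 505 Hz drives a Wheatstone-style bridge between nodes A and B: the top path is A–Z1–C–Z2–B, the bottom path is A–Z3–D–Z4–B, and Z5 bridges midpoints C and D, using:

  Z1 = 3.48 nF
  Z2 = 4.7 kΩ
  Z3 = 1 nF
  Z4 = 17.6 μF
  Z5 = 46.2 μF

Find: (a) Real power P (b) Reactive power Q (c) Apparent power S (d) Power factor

Step 1 — Angular frequency: ω = 2π·f = 2π·505 = 3173 rad/s.
Step 2 — Component impedances:
  Z1: Z = 1/(jωC) = -j/(ω·C) = 0 - j9.056e+04 Ω
  Z2: Z = R = 4700 Ω
  Z3: Z = 1/(jωC) = -j/(ω·C) = 0 - j3.152e+05 Ω
  Z4: Z = 1/(jωC) = -j/(ω·C) = 0 - j17.91 Ω
  Z5: Z = 1/(jωC) = -j/(ω·C) = 0 - j6.822 Ω
Step 3 — Bridge requires nodal analysis (the Z5 bridge couples midpoints C and D, so the two paths cannot be reduced to a simple series/parallel combination). Setting node B to ground and injecting 1 A at node A, the 3-node admittance system at A, C, D solves to V_A = Z_AB = 0.1146 - j7.037e+04 Ω = 7.037e+04∠-90.0° Ω.
Step 4 — Source phasor: V = 84.4∠3.6° V = 84.23 + j5.3 V.
Step 5 — Current: I = V / Z = -7.531e-05 + j0.001197 A = 0.001199∠93.6° A.
Step 6 — Complex power: S = V·I* = 1.648e-07 - j0.1012 VA.
Step 7 — Real power: P = Re(S) = 1.648e-07 W.
Step 8 — Reactive power: Q = Im(S) = -0.1012 VAR.
Step 9 — Apparent power: |S| = 0.1012 VA.
Step 10 — Power factor: PF = P/|S| = 1.628e-06 (leading).

(a) P = 1.648e-07 W  (b) Q = -0.1012 VAR  (c) S = 0.1012 VA  (d) PF = 1.628e-06 (leading)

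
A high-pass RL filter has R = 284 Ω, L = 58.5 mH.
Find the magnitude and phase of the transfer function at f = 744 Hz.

Step 1 — Angular frequency: ω = 2π·744 = 4675 rad/s.
Step 2 — Transfer function: H(jω) = jωL/(R + jωL).
Step 3 — Numerator jωL = j·273.5; denominator R + jωL = 284 + j273.5.
Step 4 — H = 0.4811 + j0.4996.
Step 5 — Magnitude: |H| = 0.6936 (-3.2 dB); phase: φ = 46.1°.

|H| = 0.6936 (-3.2 dB), φ = 46.1°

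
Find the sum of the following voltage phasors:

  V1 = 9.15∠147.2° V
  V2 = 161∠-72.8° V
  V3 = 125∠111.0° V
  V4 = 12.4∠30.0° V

Step 1 — Convert each phasor to rectangular form:
  V1 = 9.15·(cos(147.2°) + j·sin(147.2°)) = -7.691 + j4.957 V
  V2 = 161·(cos(-72.8°) + j·sin(-72.8°)) = 47.61 - j153.8 V
  V3 = 125·(cos(111.0°) + j·sin(111.0°)) = -44.8 + j116.7 V
  V4 = 12.4·(cos(30.0°) + j·sin(30.0°)) = 10.74 + j6.2 V
Step 2 — Sum components: V_total = 5.861 - j25.95 V.
Step 3 — Convert to polar: |V_total| = 26.6 V, ∠V_total = -77.3°.

V_total = 26.6∠-77.3° V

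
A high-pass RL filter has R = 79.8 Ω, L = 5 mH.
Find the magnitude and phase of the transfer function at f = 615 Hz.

Step 1 — Angular frequency: ω = 2π·615 = 3864 rad/s.
Step 2 — Transfer function: H(jω) = jωL/(R + jωL).
Step 3 — Numerator jωL = j·19.32; denominator R + jωL = 79.8 + j19.32.
Step 4 — H = 0.05537 + j0.2287.
Step 5 — Magnitude: |H| = 0.2353 (-12.6 dB); phase: φ = 76.4°.

|H| = 0.2353 (-12.6 dB), φ = 76.4°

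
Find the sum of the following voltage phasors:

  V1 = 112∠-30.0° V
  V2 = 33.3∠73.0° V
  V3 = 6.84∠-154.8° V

Step 1 — Convert each phasor to rectangular form:
  V1 = 112·(cos(-30.0°) + j·sin(-30.0°)) = 96.99 - j56 V
  V2 = 33.3·(cos(73.0°) + j·sin(73.0°)) = 9.736 + j31.84 V
  V3 = 6.84·(cos(-154.8°) + j·sin(-154.8°)) = -6.189 - j2.912 V
Step 2 — Sum components: V_total = 100.5 - j27.07 V.
Step 3 — Convert to polar: |V_total| = 104.1 V, ∠V_total = -15.1°.

V_total = 104.1∠-15.1° V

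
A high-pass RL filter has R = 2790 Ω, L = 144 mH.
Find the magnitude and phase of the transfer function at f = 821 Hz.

Step 1 — Angular frequency: ω = 2π·821 = 5158 rad/s.
Step 2 — Transfer function: H(jω) = jωL/(R + jωL).
Step 3 — Numerator jωL = j·742.8; denominator R + jωL = 2790 + j742.8.
Step 4 — H = 0.06619 + j0.2486.
Step 5 — Magnitude: |H| = 0.2573 (-11.8 dB); phase: φ = 75.1°.

|H| = 0.2573 (-11.8 dB), φ = 75.1°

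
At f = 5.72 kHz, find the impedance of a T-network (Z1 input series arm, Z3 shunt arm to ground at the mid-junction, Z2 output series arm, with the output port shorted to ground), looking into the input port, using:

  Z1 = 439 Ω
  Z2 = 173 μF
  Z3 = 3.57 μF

Step 1 — Angular frequency: ω = 2π·f = 2π·5720 = 3.594e+04 rad/s.
Step 2 — Component impedances:
  Z1: Z = R = 439 Ω
  Z2: Z = 1/(jωC) = -j/(ω·C) = 0 - j0.1608 Ω
  Z3: Z = 1/(jωC) = -j/(ω·C) = 0 - j7.794 Ω
Step 3 — With the output port shorted to ground, the output series arm Z2 runs from the junction to ground; the shunt arm Z3 also runs from the junction to ground. They appear in parallel: Z3 || Z2 = 0 - j0.1576 Ω.
Step 4 — Series with input arm Z1: Z_in = Z1 + (Z3 || Z2) = 439 - j0.1576 Ω = 439∠-0.0° Ω.

Z = 439 - j0.1576 Ω = 439∠-0.0° Ω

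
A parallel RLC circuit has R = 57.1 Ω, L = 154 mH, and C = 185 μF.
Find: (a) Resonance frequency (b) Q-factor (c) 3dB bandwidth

Step 1 — Resonance: ω₀ = 1/√(LC) = 1/√(0.154·0.000185) = 187.4 rad/s.
Step 2 — f₀ = ω₀/(2π) = 29.82 Hz.
Step 3 — Parallel Q: Q = R/(ω₀L) = 57.1/(187.4·0.154) = 1.979.
Step 4 — Bandwidth: Δω = ω₀/Q = 94.67 rad/s; BW = Δω/(2π) = 15.07 Hz.

(a) f₀ = 29.82 Hz  (b) Q = 1.979  (c) BW = 15.07 Hz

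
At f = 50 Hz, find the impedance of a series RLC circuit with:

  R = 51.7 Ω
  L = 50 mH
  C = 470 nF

Step 1 — Angular frequency: ω = 2π·f = 2π·50 = 314.2 rad/s.
Step 2 — Component impedances:
  R: Z = R = 51.7 Ω
  L: Z = jωL = j·314.2·0.05 = 0 + j15.71 Ω
  C: Z = 1/(jωC) = -j/(ω·C) = 0 - j6773 Ω
Step 3 — Series combination: Z_total = R + L + C = 51.7 - j6757 Ω = 6757∠-89.6° Ω.

Z = 51.7 - j6757 Ω = 6757∠-89.6° Ω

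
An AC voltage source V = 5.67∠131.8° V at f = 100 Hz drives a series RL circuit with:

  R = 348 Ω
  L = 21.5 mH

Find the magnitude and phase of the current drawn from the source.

Step 1 — Angular frequency: ω = 2π·f = 2π·100 = 628.3 rad/s.
Step 2 — Component impedances:
  R: Z = R = 348 Ω
  L: Z = jωL = j·628.3·0.0215 = 0 + j13.51 Ω
Step 3 — Series combination: Z_total = R + L = 348 + j13.51 Ω = 348.3∠2.2° Ω.
Step 4 — Source phasor: V = 5.67∠131.8° V = -3.779 + j4.227 V.
Step 5 — Ohm's law: I = V / Z_total = (-3.779 + j4.227) / (348 + j13.51) = -0.01037 + j0.01255 A.
Step 6 — Convert to polar: |I| = 0.01628 A, ∠I = 129.6°.

I = 0.01628∠129.6° A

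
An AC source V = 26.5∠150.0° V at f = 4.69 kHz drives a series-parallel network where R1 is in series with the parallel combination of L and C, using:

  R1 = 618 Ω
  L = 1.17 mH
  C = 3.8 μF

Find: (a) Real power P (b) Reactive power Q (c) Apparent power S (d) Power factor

Step 1 — Angular frequency: ω = 2π·f = 2π·4690 = 2.947e+04 rad/s.
Step 2 — Component impedances:
  R1: Z = R = 618 Ω
  L: Z = jωL = j·2.947e+04·0.00117 = 0 + j34.48 Ω
  C: Z = 1/(jωC) = -j/(ω·C) = 0 - j8.93 Ω
Step 3 — Parallel branch: L || C = 1/(1/L + 1/C) = 0 - j12.05 Ω.
Step 4 — Series with R1: Z_total = R1 + (L || C) = 618 - j12.05 Ω = 618.1∠-1.1° Ω.
Step 5 — Source phasor: V = 26.5∠150.0° V = -22.95 + j13.25 V.
Step 6 — Current: I = V / Z = -0.03754 + j0.02071 A = 0.04287∠151.1° A.
Step 7 — Complex power: S = V·I* = 1.136 - j0.02215 VA.
Step 8 — Real power: P = Re(S) = 1.136 W.
Step 9 — Reactive power: Q = Im(S) = -0.02215 VAR.
Step 10 — Apparent power: |S| = 1.136 VA.
Step 11 — Power factor: PF = P/|S| = 0.9998 (leading).

(a) P = 1.136 W  (b) Q = -0.02215 VAR  (c) S = 1.136 VA  (d) PF = 0.9998 (leading)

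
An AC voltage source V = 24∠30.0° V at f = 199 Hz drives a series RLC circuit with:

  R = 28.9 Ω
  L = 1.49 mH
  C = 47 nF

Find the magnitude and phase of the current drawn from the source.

Step 1 — Angular frequency: ω = 2π·f = 2π·199 = 1250 rad/s.
Step 2 — Component impedances:
  R: Z = R = 28.9 Ω
  L: Z = jωL = j·1250·0.00149 = 0 + j1.863 Ω
  C: Z = 1/(jωC) = -j/(ω·C) = 0 - j1.702e+04 Ω
Step 3 — Series combination: Z_total = R + L + C = 28.9 - j1.701e+04 Ω = 1.701e+04∠-89.9° Ω.
Step 4 — Source phasor: V = 24∠30.0° V = 20.78 + j12 V.
Step 5 — Ohm's law: I = V / Z_total = (20.78 + j12) / (28.9 - j1.701e+04) = -0.0007032 + j0.001223 A.
Step 6 — Convert to polar: |I| = 0.001411 A, ∠I = 119.9°.

I = 0.001411∠119.9° A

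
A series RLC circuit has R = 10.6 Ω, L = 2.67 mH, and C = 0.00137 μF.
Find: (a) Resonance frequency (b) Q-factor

Step 1 — Resonance condition Im(Z)=0 gives ω₀ = 1/√(LC).
Step 2 — ω₀ = 1/√(0.00267·1.37e-09) = 5.229e+05 rad/s.
Step 3 — f₀ = ω₀/(2π) = 8.322e+04 Hz.
Step 4 — Series Q: Q = ω₀L/R = 5.229e+05·0.00267/10.6 = 131.7.

(a) f₀ = 8.322e+04 Hz  (b) Q = 131.7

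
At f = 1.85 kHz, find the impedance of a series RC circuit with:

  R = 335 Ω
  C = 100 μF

Step 1 — Angular frequency: ω = 2π·f = 2π·1850 = 1.162e+04 rad/s.
Step 2 — Component impedances:
  R: Z = R = 335 Ω
  C: Z = 1/(jωC) = -j/(ω·C) = 0 - j0.8603 Ω
Step 3 — Series combination: Z_total = R + C = 335 - j0.8603 Ω = 335∠-0.1° Ω.

Z = 335 - j0.8603 Ω = 335∠-0.1° Ω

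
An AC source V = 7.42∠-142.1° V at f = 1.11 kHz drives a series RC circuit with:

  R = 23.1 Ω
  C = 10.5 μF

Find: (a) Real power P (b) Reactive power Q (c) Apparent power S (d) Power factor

Step 1 — Angular frequency: ω = 2π·f = 2π·1110 = 6974 rad/s.
Step 2 — Component impedances:
  R: Z = R = 23.1 Ω
  C: Z = 1/(jωC) = -j/(ω·C) = 0 - j13.66 Ω
Step 3 — Series combination: Z_total = R + C = 23.1 - j13.66 Ω = 26.83∠-30.6° Ω.
Step 4 — Source phasor: V = 7.42∠-142.1° V = -5.855 - j4.558 V.
Step 5 — Current: I = V / Z = -0.1014 - j0.2573 A = 0.2765∠-111.5° A.
Step 6 — Complex power: S = V·I* = 1.766 - j1.044 VA.
Step 7 — Real power: P = Re(S) = 1.766 W.
Step 8 — Reactive power: Q = Im(S) = -1.044 VAR.
Step 9 — Apparent power: |S| = 2.052 VA.
Step 10 — Power factor: PF = P/|S| = 0.8608 (leading).

(a) P = 1.766 W  (b) Q = -1.044 VAR  (c) S = 2.052 VA  (d) PF = 0.8608 (leading)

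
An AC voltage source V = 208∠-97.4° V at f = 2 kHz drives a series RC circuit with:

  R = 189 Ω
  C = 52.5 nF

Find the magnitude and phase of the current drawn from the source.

Step 1 — Angular frequency: ω = 2π·f = 2π·2000 = 1.257e+04 rad/s.
Step 2 — Component impedances:
  R: Z = R = 189 Ω
  C: Z = 1/(jωC) = -j/(ω·C) = 0 - j1516 Ω
Step 3 — Series combination: Z_total = R + C = 189 - j1516 Ω = 1527∠-82.9° Ω.
Step 4 — Source phasor: V = 208∠-97.4° V = -26.79 - j206.3 V.
Step 5 — Ohm's law: I = V / Z_total = (-26.79 - j206.3) / (189 - j1516) = 0.1318 - j0.03411 A.
Step 6 — Convert to polar: |I| = 0.1362 A, ∠I = -14.5°.

I = 0.1362∠-14.5° A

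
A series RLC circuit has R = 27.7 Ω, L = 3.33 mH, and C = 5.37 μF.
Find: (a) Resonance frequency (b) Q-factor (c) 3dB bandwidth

Step 1 — Resonance: ω₀ = 1/√(LC) = 1/√(0.00333·5.37e-06) = 7478 rad/s.
Step 2 — f₀ = ω₀/(2π) = 1190 Hz.
Step 3 — Series Q: Q = ω₀L/R = 7478·0.00333/27.7 = 0.899.
Step 4 — Bandwidth: Δω = ω₀/Q = 8318 rad/s; BW = Δω/(2π) = 1324 Hz.

(a) f₀ = 1190 Hz  (b) Q = 0.899  (c) BW = 1324 Hz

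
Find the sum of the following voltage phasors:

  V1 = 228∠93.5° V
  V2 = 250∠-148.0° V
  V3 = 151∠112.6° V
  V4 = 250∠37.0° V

Step 1 — Convert each phasor to rectangular form:
  V1 = 228·(cos(93.5°) + j·sin(93.5°)) = -13.92 + j227.6 V
  V2 = 250·(cos(-148.0°) + j·sin(-148.0°)) = -212 - j132.5 V
  V3 = 151·(cos(112.6°) + j·sin(112.6°)) = -58.03 + j139.4 V
  V4 = 250·(cos(37.0°) + j·sin(37.0°)) = 199.7 + j150.5 V
Step 2 — Sum components: V_total = -84.3 + j385 V.
Step 3 — Convert to polar: |V_total| = 394.1 V, ∠V_total = 102.4°.

V_total = 394.1∠102.4° V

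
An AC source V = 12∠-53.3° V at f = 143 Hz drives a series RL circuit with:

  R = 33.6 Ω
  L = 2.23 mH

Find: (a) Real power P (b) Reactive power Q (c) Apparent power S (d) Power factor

Step 1 — Angular frequency: ω = 2π·f = 2π·143 = 898.5 rad/s.
Step 2 — Component impedances:
  R: Z = R = 33.6 Ω
  L: Z = jωL = j·898.5·0.00223 = 0 + j2.004 Ω
Step 3 — Series combination: Z_total = R + L = 33.6 + j2.004 Ω = 33.66∠3.4° Ω.
Step 4 — Source phasor: V = 12∠-53.3° V = 7.172 - j9.621 V.
Step 5 — Current: I = V / Z = 0.1957 - j0.298 A = 0.3565∠-56.7° A.
Step 6 — Complex power: S = V·I* = 4.271 + j0.2547 VA.
Step 7 — Real power: P = Re(S) = 4.271 W.
Step 8 — Reactive power: Q = Im(S) = 0.2547 VAR.
Step 9 — Apparent power: |S| = 4.278 VA.
Step 10 — Power factor: PF = P/|S| = 0.9982 (lagging).

(a) P = 4.271 W  (b) Q = 0.2547 VAR  (c) S = 4.278 VA  (d) PF = 0.9982 (lagging)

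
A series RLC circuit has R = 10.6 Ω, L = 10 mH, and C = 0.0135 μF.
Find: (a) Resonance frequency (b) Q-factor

Step 1 — Resonance condition Im(Z)=0 gives ω₀ = 1/√(LC).
Step 2 — ω₀ = 1/√(0.01·1.35e-08) = 8.607e+04 rad/s.
Step 3 — f₀ = ω₀/(2π) = 1.37e+04 Hz.
Step 4 — Series Q: Q = ω₀L/R = 8.607e+04·0.01/10.6 = 81.19.

(a) f₀ = 1.37e+04 Hz  (b) Q = 81.19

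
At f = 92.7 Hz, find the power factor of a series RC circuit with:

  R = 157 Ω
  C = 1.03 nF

Step 1 — Angular frequency: ω = 2π·f = 2π·92.7 = 582.5 rad/s.
Step 2 — Component impedances:
  R: Z = R = 157 Ω
  C: Z = 1/(jωC) = -j/(ω·C) = 0 - j1.667e+06 Ω
Step 3 — Series combination: Z_total = R + C = 157 - j1.667e+06 Ω = 1.667e+06∠-90.0° Ω.
Step 4 — Power factor: PF = cos(φ) = Re(Z)/|Z| = 157/1.6669e+06 = 9.419e-05.
Step 5 — Type: Im(Z) = -1.667e+06 ⇒ leading (phase φ = -90.0°).

PF = 9.419e-05 (leading, φ = -90.0°)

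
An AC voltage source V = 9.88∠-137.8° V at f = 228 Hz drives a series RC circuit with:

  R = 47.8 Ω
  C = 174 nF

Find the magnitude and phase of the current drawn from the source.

Step 1 — Angular frequency: ω = 2π·f = 2π·228 = 1433 rad/s.
Step 2 — Component impedances:
  R: Z = R = 47.8 Ω
  C: Z = 1/(jωC) = -j/(ω·C) = 0 - j4012 Ω
Step 3 — Series combination: Z_total = R + C = 47.8 - j4012 Ω = 4012∠-89.3° Ω.
Step 4 — Source phasor: V = 9.88∠-137.8° V = -7.319 - j6.637 V.
Step 5 — Ohm's law: I = V / Z_total = (-7.319 - j6.637) / (47.8 - j4012) = 0.001632 - j0.001844 A.
Step 6 — Convert to polar: |I| = 0.002463 A, ∠I = -48.5°.

I = 0.002463∠-48.5° A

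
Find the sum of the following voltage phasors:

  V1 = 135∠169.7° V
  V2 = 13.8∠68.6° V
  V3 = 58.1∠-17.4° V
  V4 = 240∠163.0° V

Step 1 — Convert each phasor to rectangular form:
  V1 = 135·(cos(169.7°) + j·sin(169.7°)) = -132.8 + j24.14 V
  V2 = 13.8·(cos(68.6°) + j·sin(68.6°)) = 5.035 + j12.85 V
  V3 = 58.1·(cos(-17.4°) + j·sin(-17.4°)) = 55.44 - j17.37 V
  V4 = 240·(cos(163.0°) + j·sin(163.0°)) = -229.5 + j70.17 V
Step 2 — Sum components: V_total = -301.9 + j89.78 V.
Step 3 — Convert to polar: |V_total| = 314.9 V, ∠V_total = 163.4°.

V_total = 314.9∠163.4° V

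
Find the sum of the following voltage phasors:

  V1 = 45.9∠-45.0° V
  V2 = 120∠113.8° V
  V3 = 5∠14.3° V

Step 1 — Convert each phasor to rectangular form:
  V1 = 45.9·(cos(-45.0°) + j·sin(-45.0°)) = 32.46 - j32.46 V
  V2 = 120·(cos(113.8°) + j·sin(113.8°)) = -48.43 + j109.8 V
  V3 = 5·(cos(14.3°) + j·sin(14.3°)) = 4.845 + j1.235 V
Step 2 — Sum components: V_total = -11.12 + j78.57 V.
Step 3 — Convert to polar: |V_total| = 79.36 V, ∠V_total = 98.1°.

V_total = 79.36∠98.1° V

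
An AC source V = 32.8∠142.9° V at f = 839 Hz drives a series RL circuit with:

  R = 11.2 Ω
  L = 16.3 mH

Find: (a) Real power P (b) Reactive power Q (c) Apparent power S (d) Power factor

Step 1 — Angular frequency: ω = 2π·f = 2π·839 = 5272 rad/s.
Step 2 — Component impedances:
  R: Z = R = 11.2 Ω
  L: Z = jωL = j·5272·0.0163 = 0 + j85.93 Ω
Step 3 — Series combination: Z_total = R + L = 11.2 + j85.93 Ω = 86.65∠82.6° Ω.
Step 4 — Source phasor: V = 32.8∠142.9° V = -26.16 + j19.79 V.
Step 5 — Current: I = V / Z = 0.1874 + j0.3289 A = 0.3785∠60.3° A.
Step 6 — Complex power: S = V·I* = 1.605 + j12.31 VA.
Step 7 — Real power: P = Re(S) = 1.605 W.
Step 8 — Reactive power: Q = Im(S) = 12.31 VAR.
Step 9 — Apparent power: |S| = 12.42 VA.
Step 10 — Power factor: PF = P/|S| = 0.1292 (lagging).

(a) P = 1.605 W  (b) Q = 12.31 VAR  (c) S = 12.42 VA  (d) PF = 0.1292 (lagging)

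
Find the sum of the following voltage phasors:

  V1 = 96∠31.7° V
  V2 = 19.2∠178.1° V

Step 1 — Convert each phasor to rectangular form:
  V1 = 96·(cos(31.7°) + j·sin(31.7°)) = 81.68 + j50.45 V
  V2 = 19.2·(cos(178.1°) + j·sin(178.1°)) = -19.19 + j0.6366 V
Step 2 — Sum components: V_total = 62.49 + j51.08 V.
Step 3 — Convert to polar: |V_total| = 80.71 V, ∠V_total = 39.3°.

V_total = 80.71∠39.3° V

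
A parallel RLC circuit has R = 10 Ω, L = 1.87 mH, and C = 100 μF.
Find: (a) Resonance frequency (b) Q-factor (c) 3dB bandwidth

Step 1 — Resonance: ω₀ = 1/√(LC) = 1/√(0.00187·0.0001) = 2312 rad/s.
Step 2 — f₀ = ω₀/(2π) = 368 Hz.
Step 3 — Parallel Q: Q = R/(ω₀L) = 10/(2312·0.00187) = 2.312.
Step 4 — Bandwidth: Δω = ω₀/Q = 1000 rad/s; BW = Δω/(2π) = 159.2 Hz.

(a) f₀ = 368 Hz  (b) Q = 2.312  (c) BW = 159.2 Hz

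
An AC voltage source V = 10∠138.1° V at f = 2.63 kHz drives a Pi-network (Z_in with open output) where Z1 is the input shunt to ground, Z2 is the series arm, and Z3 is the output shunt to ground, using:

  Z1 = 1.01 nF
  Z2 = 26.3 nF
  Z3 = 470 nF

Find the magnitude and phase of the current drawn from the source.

Step 1 — Angular frequency: ω = 2π·f = 2π·2630 = 1.652e+04 rad/s.
Step 2 — Component impedances:
  Z1: Z = 1/(jωC) = -j/(ω·C) = 0 - j5.992e+04 Ω
  Z2: Z = 1/(jωC) = -j/(ω·C) = 0 - j2301 Ω
  Z3: Z = 1/(jωC) = -j/(ω·C) = 0 - j128.8 Ω
Step 3 — With open output, the series arm Z2 and the output shunt Z3 appear in series to ground: Z2 + Z3 = 0 - j2430 Ω.
Step 4 — Parallel with input shunt Z1: Z_in = Z1 || (Z2 + Z3) = 0 - j2335 Ω = 2335∠-90.0° Ω.
Step 5 — Source phasor: V = 10∠138.1° V = -7.443 + j6.678 V.
Step 6 — Ohm's law: I = V / Z_total = (-7.443 + j6.678) / (0 - j2335) = -0.00286 - j0.003188 A.
Step 7 — Convert to polar: |I| = 0.004283 A, ∠I = -131.9°.

I = 0.004283∠-131.9° A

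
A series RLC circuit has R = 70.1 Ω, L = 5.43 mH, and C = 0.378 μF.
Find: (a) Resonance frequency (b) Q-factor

Step 1 — Resonance condition Im(Z)=0 gives ω₀ = 1/√(LC).
Step 2 — ω₀ = 1/√(0.00543·3.78e-07) = 2.207e+04 rad/s.
Step 3 — f₀ = ω₀/(2π) = 3513 Hz.
Step 4 — Series Q: Q = ω₀L/R = 2.207e+04·0.00543/70.1 = 1.71.

(a) f₀ = 3513 Hz  (b) Q = 1.71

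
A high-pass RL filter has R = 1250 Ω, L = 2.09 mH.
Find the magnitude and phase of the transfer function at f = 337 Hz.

Step 1 — Angular frequency: ω = 2π·337 = 2117 rad/s.
Step 2 — Transfer function: H(jω) = jωL/(R + jωL).
Step 3 — Numerator jωL = j·4.425; denominator R + jωL = 1250 + j4.425.
Step 4 — H = 1.253e-05 + j0.00354.
Step 5 — Magnitude: |H| = 0.00354 (-49.0 dB); phase: φ = 89.8°.

|H| = 0.00354 (-49.0 dB), φ = 89.8°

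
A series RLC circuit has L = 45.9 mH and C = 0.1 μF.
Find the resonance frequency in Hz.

Step 1 — Resonance condition Im(Z)=0 gives ω₀ = 1/√(LC).
Step 2 — ω₀ = 1/√(0.0459·1e-07) = 1.476e+04 rad/s.
Step 3 — f₀ = ω₀/(2π) = 2349 Hz.

f₀ = 2349 Hz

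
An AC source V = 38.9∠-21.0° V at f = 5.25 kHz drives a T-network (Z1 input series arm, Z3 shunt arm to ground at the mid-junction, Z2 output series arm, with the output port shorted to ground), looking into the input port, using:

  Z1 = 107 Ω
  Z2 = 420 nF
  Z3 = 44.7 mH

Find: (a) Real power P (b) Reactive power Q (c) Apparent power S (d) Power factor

Step 1 — Angular frequency: ω = 2π·f = 2π·5250 = 3.299e+04 rad/s.
Step 2 — Component impedances:
  Z1: Z = R = 107 Ω
  Z2: Z = 1/(jωC) = -j/(ω·C) = 0 - j72.18 Ω
  Z3: Z = jωL = j·3.299e+04·0.0447 = 0 + j1475 Ω
Step 3 — With the output port shorted to ground, the output series arm Z2 runs from the junction to ground; the shunt arm Z3 also runs from the junction to ground. They appear in parallel: Z3 || Z2 = 0 - j75.89 Ω.
Step 4 — Series with input arm Z1: Z_in = Z1 + (Z3 || Z2) = 107 - j75.89 Ω = 131.2∠-35.3° Ω.
Step 5 — Source phasor: V = 38.9∠-21.0° V = 36.32 - j13.94 V.
Step 6 — Current: I = V / Z = 0.2873 + j0.07348 A = 0.2965∠14.3° A.
Step 7 — Complex power: S = V·I* = 9.409 - j6.674 VA.
Step 8 — Real power: P = Re(S) = 9.409 W.
Step 9 — Reactive power: Q = Im(S) = -6.674 VAR.
Step 10 — Apparent power: |S| = 11.54 VA.
Step 11 — Power factor: PF = P/|S| = 0.8157 (leading).

(a) P = 9.409 W  (b) Q = -6.674 VAR  (c) S = 11.54 VA  (d) PF = 0.8157 (leading)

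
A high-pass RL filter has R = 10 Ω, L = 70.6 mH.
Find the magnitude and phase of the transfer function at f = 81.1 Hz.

Step 1 — Angular frequency: ω = 2π·81.1 = 509.6 rad/s.
Step 2 — Transfer function: H(jω) = jωL/(R + jωL).
Step 3 — Numerator jωL = j·35.98; denominator R + jωL = 10 + j35.98.
Step 4 — H = 0.9283 + j0.258.
Step 5 — Magnitude: |H| = 0.9635 (-0.3 dB); phase: φ = 15.5°.

|H| = 0.9635 (-0.3 dB), φ = 15.5°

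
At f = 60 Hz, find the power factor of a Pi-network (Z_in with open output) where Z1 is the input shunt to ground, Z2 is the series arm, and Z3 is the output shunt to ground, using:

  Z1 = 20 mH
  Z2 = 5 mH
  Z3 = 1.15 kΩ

Step 1 — Angular frequency: ω = 2π·f = 2π·60 = 377 rad/s.
Step 2 — Component impedances:
  Z1: Z = jωL = j·377·0.02 = 0 + j7.54 Ω
  Z2: Z = jωL = j·377·0.005 = 0 + j1.885 Ω
  Z3: Z = R = 1150 Ω
Step 3 — With open output, the series arm Z2 and the output shunt Z3 appear in series to ground: Z2 + Z3 = 1150 + j1.885 Ω.
Step 4 — Parallel with input shunt Z1: Z_in = Z1 || (Z2 + Z3) = 0.04943 + j7.539 Ω = 7.54∠89.6° Ω.
Step 5 — Power factor: PF = cos(φ) = Re(Z)/|Z| = 0.04943/7.54 = 0.006556.
Step 6 — Type: Im(Z) = 7.539 ⇒ lagging (phase φ = 89.6°).

PF = 0.006556 (lagging, φ = 89.6°)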